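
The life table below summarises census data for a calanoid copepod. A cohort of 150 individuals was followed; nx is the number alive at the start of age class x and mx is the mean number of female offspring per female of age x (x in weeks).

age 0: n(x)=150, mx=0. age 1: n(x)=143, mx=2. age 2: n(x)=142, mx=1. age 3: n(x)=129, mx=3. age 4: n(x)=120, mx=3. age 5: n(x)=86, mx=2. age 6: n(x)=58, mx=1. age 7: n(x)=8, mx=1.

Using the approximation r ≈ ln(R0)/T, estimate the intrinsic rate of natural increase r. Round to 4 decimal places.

lx = nx/n0 = nx/150: 1, 0.95333…, 0.94667…, 0.86, 0.8, 0.57333…, 0.38667…, 0.05333…
R0 = Σ lx·mx = 0 + 1.90667… + 0.94667… + 2.58 + 2.4 + 1.14667… + 0.38667… + 0.05333… = 9.42…
Σ x·lx·mx = 29.566667…; T = 29.566667…/9.42… = 3.13871…
r ≈ ln(R0)/T = ln(9.42…)/3.13871… = 0.714572… → 0.7146

0.7146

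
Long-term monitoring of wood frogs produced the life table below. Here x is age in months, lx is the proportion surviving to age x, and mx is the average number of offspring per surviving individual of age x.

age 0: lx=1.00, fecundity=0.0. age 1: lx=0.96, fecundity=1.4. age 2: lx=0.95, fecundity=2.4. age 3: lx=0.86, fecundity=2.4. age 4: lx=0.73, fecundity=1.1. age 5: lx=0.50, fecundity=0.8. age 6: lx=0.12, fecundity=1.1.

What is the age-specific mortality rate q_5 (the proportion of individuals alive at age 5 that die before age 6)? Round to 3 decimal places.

0.760

q_5 = (l_5 − l_6) / l_5 = (0.5 − 0.12) / 0.5
     = 0.38 / 0.5 = 0.76 → 0.760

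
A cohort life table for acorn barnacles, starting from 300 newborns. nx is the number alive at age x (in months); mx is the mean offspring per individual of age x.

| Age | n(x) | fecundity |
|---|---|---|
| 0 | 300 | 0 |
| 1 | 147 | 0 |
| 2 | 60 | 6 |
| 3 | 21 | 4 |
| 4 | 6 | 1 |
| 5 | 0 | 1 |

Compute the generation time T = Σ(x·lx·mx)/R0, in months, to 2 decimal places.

lx = nx/n0 = nx/300: 1, 0.49, 0.2, 0.07, 0.02, 0
lx·mx: 0, 0, 1.2, 0.28, 0.02, 0 → R0 = 1.5
x·lx·mx: 0, 0, 2.4, 0.84, 0.08, 0 → Σ = 3.32
T = 3.32 / 1.5 = 2.213333… → 2.21

2.21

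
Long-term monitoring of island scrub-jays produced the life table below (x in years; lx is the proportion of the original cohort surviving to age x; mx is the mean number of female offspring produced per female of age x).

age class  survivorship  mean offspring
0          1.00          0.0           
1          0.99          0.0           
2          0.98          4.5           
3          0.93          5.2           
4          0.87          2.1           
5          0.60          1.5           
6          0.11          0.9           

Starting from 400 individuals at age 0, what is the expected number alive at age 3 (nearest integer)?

Expected survivors = N0 · l_3 = 400 × 0.93 = 372 → 372

372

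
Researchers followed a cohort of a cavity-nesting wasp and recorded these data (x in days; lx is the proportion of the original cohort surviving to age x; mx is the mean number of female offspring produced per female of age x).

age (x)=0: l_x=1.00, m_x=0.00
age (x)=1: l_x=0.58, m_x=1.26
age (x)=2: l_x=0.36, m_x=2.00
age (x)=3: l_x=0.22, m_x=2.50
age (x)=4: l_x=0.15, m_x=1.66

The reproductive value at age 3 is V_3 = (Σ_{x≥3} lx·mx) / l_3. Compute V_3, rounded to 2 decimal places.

3.63

lx·mx for x ≥ 3: 0.55, 0.249 → sum = 0.799
V_3 = 0.799 / l_3 = 0.799 / 0.22 = 3.631818… → 3.63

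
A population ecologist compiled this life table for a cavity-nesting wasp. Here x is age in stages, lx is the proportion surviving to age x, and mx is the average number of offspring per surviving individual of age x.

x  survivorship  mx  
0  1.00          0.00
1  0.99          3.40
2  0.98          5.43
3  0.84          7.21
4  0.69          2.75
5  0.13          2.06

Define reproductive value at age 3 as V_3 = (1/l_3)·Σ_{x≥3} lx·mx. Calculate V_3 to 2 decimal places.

9.79

lx·mx for x ≥ 3: 6.0564, 1.8975, 0.2678 → sum = 8.2217
V_3 = 8.2217 / l_3 = 8.2217 / 0.84 = 9.787738… → 9.79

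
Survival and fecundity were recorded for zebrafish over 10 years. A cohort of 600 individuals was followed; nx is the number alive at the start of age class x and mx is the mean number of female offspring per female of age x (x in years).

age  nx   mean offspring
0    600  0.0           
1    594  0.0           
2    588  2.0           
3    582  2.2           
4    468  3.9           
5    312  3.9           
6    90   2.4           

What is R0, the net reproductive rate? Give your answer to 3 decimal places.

lx = nx/n0 = nx/600: 1, 0.99, 0.98, 0.97, 0.78, 0.52, 0.15
lx·mx by age: 0, 0, 1.96, 2.134, 3.042, 2.028, 0.36
R0 = Σ lx·mx = 9.524 → 9.524

9.524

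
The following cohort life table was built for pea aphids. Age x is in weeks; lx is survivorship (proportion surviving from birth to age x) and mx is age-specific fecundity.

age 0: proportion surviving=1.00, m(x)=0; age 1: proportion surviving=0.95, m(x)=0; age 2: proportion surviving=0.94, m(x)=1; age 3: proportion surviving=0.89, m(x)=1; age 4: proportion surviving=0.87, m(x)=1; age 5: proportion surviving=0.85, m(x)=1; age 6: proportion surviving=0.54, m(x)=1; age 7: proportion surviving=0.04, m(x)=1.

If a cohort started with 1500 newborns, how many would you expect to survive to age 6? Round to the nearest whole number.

Expected survivors = N0 · l_6 = 1500 × 0.54 = 810 → 810

810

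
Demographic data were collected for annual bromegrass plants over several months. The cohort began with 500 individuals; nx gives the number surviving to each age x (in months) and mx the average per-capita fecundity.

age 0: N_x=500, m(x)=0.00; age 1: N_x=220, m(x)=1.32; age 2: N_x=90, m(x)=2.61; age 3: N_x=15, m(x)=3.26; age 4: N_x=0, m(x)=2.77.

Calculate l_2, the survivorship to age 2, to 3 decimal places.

0.180

l_2 = n_2/n_0 = 90/500 = 0.18 → 0.180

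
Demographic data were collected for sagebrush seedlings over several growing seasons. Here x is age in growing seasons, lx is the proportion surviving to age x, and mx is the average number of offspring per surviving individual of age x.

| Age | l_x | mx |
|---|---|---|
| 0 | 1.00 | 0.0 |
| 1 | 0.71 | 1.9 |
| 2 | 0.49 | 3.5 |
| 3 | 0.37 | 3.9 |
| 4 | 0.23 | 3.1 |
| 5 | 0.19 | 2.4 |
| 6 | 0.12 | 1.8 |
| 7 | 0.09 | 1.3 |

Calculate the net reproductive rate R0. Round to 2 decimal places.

6.01

lx·mx by age: 0, 1.349, 1.715, 1.443, 0.713, 0.456, 0.216, 0.117
R0 = Σ lx·mx = 6.009 → 6.01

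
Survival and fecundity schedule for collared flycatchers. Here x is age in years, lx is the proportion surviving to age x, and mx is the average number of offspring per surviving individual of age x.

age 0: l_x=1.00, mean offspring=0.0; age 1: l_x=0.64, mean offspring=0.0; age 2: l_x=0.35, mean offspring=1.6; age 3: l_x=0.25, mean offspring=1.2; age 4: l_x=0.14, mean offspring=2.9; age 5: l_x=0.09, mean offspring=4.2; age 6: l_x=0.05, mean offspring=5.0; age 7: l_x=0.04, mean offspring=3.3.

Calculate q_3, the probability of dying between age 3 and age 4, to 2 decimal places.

0.44

q_3 = (l_3 − l_4) / l_3 = (0.25 − 0.14) / 0.25
     = 0.11 / 0.25 = 0.44 → 0.44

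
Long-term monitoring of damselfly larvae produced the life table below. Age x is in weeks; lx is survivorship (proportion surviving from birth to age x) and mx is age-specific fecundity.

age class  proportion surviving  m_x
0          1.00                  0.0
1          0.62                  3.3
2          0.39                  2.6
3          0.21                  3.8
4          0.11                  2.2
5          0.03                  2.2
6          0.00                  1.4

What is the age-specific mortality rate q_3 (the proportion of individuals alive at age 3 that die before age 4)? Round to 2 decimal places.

q_3 = (l_3 − l_4) / l_3 = (0.21 − 0.11) / 0.21
     = 0.1 / 0.21 = 0.47619… → 0.48

0.48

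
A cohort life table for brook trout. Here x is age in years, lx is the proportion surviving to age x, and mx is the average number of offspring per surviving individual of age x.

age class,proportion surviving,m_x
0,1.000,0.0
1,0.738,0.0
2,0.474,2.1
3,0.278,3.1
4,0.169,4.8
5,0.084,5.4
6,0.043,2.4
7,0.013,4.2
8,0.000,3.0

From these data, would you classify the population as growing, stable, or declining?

R0 = Σ lx·mx = 0 + 0 + 0.9954 + 0.8618 + 0.8112 + 0.4536 + 0.1032 + 0.0546 + 0 = 3.2798
R0 > 1, so the population is growing.

growing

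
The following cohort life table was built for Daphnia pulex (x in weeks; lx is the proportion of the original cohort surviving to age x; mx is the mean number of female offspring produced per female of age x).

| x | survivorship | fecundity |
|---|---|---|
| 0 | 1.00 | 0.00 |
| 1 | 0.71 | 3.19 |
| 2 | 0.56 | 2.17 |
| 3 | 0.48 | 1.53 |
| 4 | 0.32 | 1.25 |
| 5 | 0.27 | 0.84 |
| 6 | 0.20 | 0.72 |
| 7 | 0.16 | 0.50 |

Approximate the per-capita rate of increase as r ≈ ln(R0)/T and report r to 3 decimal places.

R0 = Σ lx·mx = 0 + 2.2649 + 1.2152 + 0.7344 + 0.4 + 0.2268 + 0.144 + 0.08 = 5.0653
Σ x·lx·mx = 11.0565; T = 11.0565/5.0653 = 2.18279…
r ≈ ln(R0)/T = ln(5.0653)/2.18279… = 0.74327… → 0.743

0.743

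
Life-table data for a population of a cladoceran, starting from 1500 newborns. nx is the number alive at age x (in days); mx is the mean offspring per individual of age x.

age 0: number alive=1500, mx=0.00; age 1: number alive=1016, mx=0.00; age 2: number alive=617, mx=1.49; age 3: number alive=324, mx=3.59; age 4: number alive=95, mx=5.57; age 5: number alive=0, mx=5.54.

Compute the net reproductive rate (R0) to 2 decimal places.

lx = nx/n0 = nx/1500: 1, 0.67733…, 0.41133…, 0.216, 0.06333…, 0
lx·mx by age: 0, 0, 0.612887…, 0.77544, 0.352767…, 0
R0 = Σ lx·mx = 1.741093… → 1.74

1.74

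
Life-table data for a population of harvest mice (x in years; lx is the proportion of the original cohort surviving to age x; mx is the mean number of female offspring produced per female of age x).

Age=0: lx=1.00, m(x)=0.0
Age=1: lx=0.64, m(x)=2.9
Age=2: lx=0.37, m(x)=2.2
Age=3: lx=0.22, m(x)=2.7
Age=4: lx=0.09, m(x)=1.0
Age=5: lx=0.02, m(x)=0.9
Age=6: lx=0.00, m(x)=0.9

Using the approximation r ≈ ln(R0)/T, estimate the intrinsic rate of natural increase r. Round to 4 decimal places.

R0 = Σ lx·mx = 0 + 1.856 + 0.814 + 0.594 + 0.09 + 0.018 + 0 = 3.372
Σ x·lx·mx = 5.716; T = 5.716/3.372 = 1.69514…
r ≈ ln(R0)/T = ln(3.372)/1.69514… = 0.717055… → 0.7171

0.7171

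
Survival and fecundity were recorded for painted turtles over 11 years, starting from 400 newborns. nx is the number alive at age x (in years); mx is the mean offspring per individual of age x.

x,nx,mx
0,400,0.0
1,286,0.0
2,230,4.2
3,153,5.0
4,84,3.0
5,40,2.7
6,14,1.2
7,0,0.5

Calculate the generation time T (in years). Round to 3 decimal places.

lx = nx/n0 = nx/400: 1, 0.715, 0.575, 0.3825, 0.21, 0.1, 0.035, 0
lx·mx: 0, 0, 2.415, 1.9125, 0.63, 0.27, 0.042, 0 → R0 = 5.2695
x·lx·mx: 0, 0, 4.83, 5.7375, 2.52, 1.35, 0.252, 0 → Σ = 14.6895
T = 14.6895 / 5.2695 = 2.787646… → 2.788

2.788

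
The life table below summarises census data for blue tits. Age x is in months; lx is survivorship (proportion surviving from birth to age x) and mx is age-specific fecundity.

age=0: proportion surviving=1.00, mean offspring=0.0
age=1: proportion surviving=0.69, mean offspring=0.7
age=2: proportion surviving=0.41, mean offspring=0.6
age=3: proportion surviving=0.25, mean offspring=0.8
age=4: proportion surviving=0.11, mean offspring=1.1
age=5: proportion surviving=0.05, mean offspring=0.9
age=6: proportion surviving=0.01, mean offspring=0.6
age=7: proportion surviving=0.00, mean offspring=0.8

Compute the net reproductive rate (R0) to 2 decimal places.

1.10

lx·mx by age: 0, 0.483, 0.246, 0.2, 0.121, 0.045, 0.006, 0
R0 = Σ lx·mx = 1.101 → 1.10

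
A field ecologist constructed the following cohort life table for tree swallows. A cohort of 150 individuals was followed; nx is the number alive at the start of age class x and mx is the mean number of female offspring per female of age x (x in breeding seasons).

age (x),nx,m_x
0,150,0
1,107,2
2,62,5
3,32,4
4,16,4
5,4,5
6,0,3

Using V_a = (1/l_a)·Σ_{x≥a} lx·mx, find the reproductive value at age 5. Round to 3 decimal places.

5.000

lx = nx/n0 = nx/150: 1, 0.71333…, 0.41333…, 0.21333…, 0.10667…, 0.02667…, 0
lx·mx for x ≥ 5: 0.133333…, 0 → sum = 0.133333…
V_5 = 0.133333… / l_5 = 0.133333… / 0.026667… = 5… → 5.000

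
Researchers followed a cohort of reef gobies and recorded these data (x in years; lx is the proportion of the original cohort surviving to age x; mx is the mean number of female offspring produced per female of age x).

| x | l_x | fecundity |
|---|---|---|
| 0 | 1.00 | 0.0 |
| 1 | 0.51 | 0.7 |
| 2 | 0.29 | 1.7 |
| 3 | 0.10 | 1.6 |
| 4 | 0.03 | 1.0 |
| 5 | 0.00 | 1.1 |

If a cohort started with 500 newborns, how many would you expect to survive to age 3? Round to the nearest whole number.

Expected survivors = N0 · l_3 = 500 × 0.10 = 50 → 50

50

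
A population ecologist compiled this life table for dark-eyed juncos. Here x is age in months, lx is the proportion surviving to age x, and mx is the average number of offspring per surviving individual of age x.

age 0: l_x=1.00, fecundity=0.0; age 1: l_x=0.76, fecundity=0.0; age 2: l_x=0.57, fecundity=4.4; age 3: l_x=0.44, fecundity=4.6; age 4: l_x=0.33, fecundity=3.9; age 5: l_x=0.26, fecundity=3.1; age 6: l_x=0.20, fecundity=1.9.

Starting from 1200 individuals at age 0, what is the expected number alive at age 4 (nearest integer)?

396

Expected survivors = N0 · l_4 = 1200 × 0.33 = 396 → 396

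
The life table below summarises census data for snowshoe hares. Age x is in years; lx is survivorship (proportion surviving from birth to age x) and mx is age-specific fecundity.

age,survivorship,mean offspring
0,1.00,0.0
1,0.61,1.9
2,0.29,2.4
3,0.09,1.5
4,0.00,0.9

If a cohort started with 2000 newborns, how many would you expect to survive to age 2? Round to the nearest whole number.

580

Expected survivors = N0 · l_2 = 2000 × 0.29 = 580 → 580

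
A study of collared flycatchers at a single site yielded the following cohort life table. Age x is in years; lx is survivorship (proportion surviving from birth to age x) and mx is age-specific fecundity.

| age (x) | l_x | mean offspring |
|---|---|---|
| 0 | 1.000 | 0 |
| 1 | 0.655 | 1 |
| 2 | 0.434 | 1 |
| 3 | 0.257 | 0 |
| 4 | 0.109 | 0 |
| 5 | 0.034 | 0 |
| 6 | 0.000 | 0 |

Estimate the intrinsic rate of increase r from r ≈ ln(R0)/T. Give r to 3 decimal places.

0.061

R0 = Σ lx·mx = 0 + 0.655 + 0.434 + 0 + 0 + 0 + 0 = 1.089
Σ x·lx·mx = 1.523; T = 1.523/1.089 = 1.39853…
r ≈ ln(R0)/T = ln(1.089)/1.39853… = 0.06096… → 0.061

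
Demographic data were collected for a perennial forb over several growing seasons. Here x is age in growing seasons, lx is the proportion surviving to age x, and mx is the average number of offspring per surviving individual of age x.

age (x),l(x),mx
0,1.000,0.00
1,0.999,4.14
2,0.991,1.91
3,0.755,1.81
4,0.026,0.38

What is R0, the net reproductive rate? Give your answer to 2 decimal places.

7.41

lx·mx by age: 0, 4.13586, 1.89281, 1.36655, 0.00988
R0 = Σ lx·mx = 7.4051 → 7.41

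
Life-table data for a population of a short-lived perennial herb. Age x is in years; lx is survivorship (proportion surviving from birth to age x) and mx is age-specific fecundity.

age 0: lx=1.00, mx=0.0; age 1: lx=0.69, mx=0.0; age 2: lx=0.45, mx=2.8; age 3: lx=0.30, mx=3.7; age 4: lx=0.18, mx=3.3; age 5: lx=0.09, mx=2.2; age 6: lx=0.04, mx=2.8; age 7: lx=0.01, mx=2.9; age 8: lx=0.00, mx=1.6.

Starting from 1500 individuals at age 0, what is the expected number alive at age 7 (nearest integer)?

Expected survivors = N0 · l_7 = 1500 × 0.01 = 15 → 15

15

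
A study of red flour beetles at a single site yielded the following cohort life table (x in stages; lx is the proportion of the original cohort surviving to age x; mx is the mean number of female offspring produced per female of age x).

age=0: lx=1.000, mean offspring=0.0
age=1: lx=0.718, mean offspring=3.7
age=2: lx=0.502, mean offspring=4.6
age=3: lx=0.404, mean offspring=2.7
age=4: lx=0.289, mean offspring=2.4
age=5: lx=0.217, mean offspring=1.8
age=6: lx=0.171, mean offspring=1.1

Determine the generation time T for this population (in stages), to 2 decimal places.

2.24

lx·mx: 0, 2.6566, 2.3092, 1.0908, 0.6936, 0.3906, 0.1881 → R0 = 7.3289
x·lx·mx: 0, 2.6566, 4.6184, 3.2724, 2.7744, 1.953, 1.1286 → Σ = 16.4034
T = 16.4034 / 7.3289 = 2.23818… → 2.24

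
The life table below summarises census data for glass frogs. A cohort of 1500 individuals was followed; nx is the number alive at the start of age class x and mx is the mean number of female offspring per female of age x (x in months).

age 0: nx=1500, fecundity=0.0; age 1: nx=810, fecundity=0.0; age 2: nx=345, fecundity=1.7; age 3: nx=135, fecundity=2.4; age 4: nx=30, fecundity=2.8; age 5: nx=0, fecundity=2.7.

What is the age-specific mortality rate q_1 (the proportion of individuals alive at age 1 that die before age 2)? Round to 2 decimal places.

0.57

lx = nx/n0 = nx/1500: 1, 0.54, 0.23, 0.09, 0.02, 0
q_1 = (l_1 − l_2) / l_1 = (0.54 − 0.23) / 0.54
     = 0.31 / 0.54 = 0.574074… → 0.57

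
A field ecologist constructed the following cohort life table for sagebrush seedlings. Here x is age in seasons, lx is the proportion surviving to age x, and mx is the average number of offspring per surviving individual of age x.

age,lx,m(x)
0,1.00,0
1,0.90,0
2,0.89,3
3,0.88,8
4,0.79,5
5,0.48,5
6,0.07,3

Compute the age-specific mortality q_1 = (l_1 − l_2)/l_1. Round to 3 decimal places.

q_1 = (l_1 − l_2) / l_1 = (0.9 − 0.89) / 0.9
     = 0.01 / 0.9 = 0.011111… → 0.011

0.011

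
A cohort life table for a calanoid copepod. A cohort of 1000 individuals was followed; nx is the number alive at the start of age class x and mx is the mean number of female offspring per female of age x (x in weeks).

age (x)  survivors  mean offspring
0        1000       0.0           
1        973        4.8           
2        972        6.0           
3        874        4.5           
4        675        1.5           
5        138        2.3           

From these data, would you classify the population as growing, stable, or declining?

lx = nx/n0 = nx/1000: 1, 0.973, 0.972, 0.874, 0.675, 0.138
R0 = Σ lx·mx = 0 + 4.6704 + 5.832 + 3.933 + 1.0125 + 0.3174 = 15.7653
R0 > 1, so the population is growing.

growing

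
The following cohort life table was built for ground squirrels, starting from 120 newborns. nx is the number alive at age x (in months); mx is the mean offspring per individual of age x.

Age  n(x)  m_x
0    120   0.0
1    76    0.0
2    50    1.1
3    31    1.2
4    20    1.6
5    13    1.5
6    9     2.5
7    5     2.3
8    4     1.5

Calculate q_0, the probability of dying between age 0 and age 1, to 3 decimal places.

0.367

lx = nx/n0 = nx/120: 1, 0.63333…, 0.41667…, 0.25833…, 0.16667…, 0.10833…, 0.075, 0.04167…, 0.03333…
q_0 = (l_0 − l_1) / l_0 = (1 − 0.633333…) / 1
     = 0.366667… / 1 = 0.366667… → 0.367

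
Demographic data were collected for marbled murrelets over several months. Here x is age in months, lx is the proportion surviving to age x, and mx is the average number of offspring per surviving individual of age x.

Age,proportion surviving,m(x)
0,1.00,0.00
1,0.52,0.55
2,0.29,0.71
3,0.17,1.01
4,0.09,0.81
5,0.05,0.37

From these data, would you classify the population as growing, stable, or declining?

R0 = Σ lx·mx = 0 + 0.286 + 0.2059 + 0.1717 + 0.0729 + 0.0185 = 0.755
R0 < 1, so the population is declining.

declining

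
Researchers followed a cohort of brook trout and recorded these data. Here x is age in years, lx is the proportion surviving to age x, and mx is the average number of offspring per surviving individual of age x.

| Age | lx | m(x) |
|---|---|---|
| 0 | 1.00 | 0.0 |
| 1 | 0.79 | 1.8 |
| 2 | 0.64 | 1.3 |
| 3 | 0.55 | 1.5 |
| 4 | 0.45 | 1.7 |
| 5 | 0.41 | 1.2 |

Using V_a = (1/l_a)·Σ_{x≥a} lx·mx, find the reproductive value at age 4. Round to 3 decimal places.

lx·mx for x ≥ 4: 0.765, 0.492 → sum = 1.257
V_4 = 1.257 / l_4 = 1.257 / 0.45 = 2.793333… → 2.793

2.793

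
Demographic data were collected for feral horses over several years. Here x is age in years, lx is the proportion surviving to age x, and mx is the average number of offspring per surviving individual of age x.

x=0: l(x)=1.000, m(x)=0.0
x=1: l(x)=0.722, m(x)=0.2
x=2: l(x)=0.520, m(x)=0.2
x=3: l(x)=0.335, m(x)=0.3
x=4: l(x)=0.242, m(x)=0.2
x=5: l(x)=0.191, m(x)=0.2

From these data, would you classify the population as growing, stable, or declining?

declining

R0 = Σ lx·mx = 0 + 0.1444 + 0.104 + 0.1005 + 0.0484 + 0.0382 = 0.4355
R0 < 1, so the population is declining.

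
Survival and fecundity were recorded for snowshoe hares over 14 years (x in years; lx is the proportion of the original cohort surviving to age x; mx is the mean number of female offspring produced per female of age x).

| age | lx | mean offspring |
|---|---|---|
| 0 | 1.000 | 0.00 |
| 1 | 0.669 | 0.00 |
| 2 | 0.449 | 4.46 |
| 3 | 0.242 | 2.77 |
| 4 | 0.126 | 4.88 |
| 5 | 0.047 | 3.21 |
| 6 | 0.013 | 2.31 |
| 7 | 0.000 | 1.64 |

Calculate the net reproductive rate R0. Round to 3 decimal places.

lx·mx by age: 0, 0, 2.00254, 0.67034, 0.61488, 0.15087, 0.03003, 0
R0 = Σ lx·mx = 3.46866 → 3.469

3.469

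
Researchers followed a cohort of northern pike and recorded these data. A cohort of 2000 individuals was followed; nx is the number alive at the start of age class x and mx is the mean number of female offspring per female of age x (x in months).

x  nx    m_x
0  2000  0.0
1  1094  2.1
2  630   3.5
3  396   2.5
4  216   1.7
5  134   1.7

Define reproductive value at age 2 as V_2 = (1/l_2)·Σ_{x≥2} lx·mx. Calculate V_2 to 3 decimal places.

lx = nx/n0 = nx/2000: 1, 0.547, 0.315, 0.198, 0.108, 0.067
lx·mx for x ≥ 2: 1.1025, 0.495, 0.1836, 0.1139 → sum = 1.895
V_2 = 1.895 / l_2 = 1.895 / 0.315 = 6.015873… → 6.016

6.016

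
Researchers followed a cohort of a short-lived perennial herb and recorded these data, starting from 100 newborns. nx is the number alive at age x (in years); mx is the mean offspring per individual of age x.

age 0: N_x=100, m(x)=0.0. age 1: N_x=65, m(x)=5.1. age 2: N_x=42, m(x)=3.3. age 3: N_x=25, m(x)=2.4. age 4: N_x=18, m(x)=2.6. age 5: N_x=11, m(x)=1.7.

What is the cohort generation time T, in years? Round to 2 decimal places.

1.80

lx = nx/n0 = nx/100: 1, 0.65, 0.42, 0.25, 0.18, 0.11
lx·mx: 0, 3.315, 1.386, 0.6, 0.468, 0.187 → R0 = 5.956
x·lx·mx: 0, 3.315, 2.772, 1.8, 1.872, 0.935 → Σ = 10.694
T = 10.694 / 5.956 = 1.7955… → 1.80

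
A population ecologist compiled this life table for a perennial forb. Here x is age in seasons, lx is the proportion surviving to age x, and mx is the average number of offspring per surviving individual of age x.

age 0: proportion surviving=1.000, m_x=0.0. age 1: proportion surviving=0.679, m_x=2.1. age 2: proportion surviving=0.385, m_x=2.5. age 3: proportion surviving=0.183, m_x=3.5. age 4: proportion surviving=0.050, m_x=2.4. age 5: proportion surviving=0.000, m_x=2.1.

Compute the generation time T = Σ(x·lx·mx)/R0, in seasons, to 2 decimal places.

lx·mx: 0, 1.4259, 0.9625, 0.6405, 0.12, 0 → R0 = 3.1489
x·lx·mx: 0, 1.4259, 1.925, 1.9215, 0.48, 0 → Σ = 5.7524
T = 5.7524 / 3.1489 = 1.826797… → 1.83

1.83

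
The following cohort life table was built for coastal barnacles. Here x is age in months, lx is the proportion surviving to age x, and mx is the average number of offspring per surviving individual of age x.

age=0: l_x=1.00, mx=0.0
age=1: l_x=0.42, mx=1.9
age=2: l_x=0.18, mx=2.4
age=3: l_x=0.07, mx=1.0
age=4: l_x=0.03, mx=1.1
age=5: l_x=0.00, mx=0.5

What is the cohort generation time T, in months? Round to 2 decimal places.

lx·mx: 0, 0.798, 0.432, 0.07, 0.033, 0 → R0 = 1.333
x·lx·mx: 0, 0.798, 0.864, 0.21, 0.132, 0 → Σ = 2.004
T = 2.004 / 1.333 = 1.503376… → 1.50

1.50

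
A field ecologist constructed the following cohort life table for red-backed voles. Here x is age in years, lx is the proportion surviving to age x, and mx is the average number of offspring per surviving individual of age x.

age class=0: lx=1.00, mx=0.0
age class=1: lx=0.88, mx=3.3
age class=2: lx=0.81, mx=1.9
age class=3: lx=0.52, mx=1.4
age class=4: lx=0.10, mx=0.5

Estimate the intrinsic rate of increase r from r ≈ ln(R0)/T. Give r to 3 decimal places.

R0 = Σ lx·mx = 0 + 2.904 + 1.539 + 0.728 + 0.05 = 5.221
Σ x·lx·mx = 8.366; T = 8.366/5.221 = 1.60238…
r ≈ ln(R0)/T = ln(5.221)/1.60238… = 1.0314… → 1.031

1.031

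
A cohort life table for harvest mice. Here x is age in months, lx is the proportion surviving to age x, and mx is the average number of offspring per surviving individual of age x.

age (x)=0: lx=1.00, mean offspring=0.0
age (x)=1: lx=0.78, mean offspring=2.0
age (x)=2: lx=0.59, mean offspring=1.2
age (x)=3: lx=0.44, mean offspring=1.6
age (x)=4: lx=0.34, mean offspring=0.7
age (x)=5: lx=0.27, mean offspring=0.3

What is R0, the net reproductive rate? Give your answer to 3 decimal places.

3.291

lx·mx by age: 0, 1.56, 0.708, 0.704, 0.238, 0.081
R0 = Σ lx·mx = 3.291 → 3.291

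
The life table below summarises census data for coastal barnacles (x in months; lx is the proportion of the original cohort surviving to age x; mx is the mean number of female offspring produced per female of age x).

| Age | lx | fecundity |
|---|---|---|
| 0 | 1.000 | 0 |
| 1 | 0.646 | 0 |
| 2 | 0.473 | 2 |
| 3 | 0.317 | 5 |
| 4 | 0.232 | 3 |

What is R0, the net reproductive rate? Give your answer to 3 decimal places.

lx·mx by age: 0, 0, 0.946, 1.585, 0.696
R0 = Σ lx·mx = 3.227 → 3.227

3.227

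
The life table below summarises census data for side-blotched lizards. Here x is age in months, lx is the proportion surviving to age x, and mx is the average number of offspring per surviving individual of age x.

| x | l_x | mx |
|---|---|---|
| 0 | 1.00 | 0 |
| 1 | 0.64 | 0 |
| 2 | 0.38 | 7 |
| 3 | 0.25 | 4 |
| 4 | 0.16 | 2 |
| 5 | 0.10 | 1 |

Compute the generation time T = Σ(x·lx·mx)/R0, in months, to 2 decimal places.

lx·mx: 0, 0, 2.66, 1, 0.32, 0.1 → R0 = 4.08
x·lx·mx: 0, 0, 5.32, 3, 1.28, 0.5 → Σ = 10.1
T = 10.1 / 4.08 = 2.47549… → 2.48

2.48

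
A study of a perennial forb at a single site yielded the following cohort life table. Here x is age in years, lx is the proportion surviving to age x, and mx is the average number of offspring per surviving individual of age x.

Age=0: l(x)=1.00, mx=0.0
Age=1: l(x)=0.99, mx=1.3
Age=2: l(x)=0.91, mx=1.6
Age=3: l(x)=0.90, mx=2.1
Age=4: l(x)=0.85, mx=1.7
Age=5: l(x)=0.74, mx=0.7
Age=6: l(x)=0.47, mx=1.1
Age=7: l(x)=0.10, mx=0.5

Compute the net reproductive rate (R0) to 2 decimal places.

lx·mx by age: 0, 1.287, 1.456, 1.89, 1.445, 0.518, 0.517, 0.05
R0 = Σ lx·mx = 7.163 → 7.16

7.16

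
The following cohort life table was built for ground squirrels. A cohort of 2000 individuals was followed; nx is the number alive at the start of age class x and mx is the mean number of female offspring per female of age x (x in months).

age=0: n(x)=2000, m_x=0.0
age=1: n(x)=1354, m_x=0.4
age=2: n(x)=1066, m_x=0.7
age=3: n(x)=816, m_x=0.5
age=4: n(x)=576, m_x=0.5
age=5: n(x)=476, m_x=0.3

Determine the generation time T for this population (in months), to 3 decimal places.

lx = nx/n0 = nx/2000: 1, 0.677, 0.533, 0.408, 0.288, 0.238
lx·mx: 0, 0.2708, 0.3731, 0.204, 0.144, 0.0714 → R0 = 1.0633
x·lx·mx: 0, 0.2708, 0.7462, 0.612, 0.576, 0.357 → Σ = 2.562
T = 2.562 / 1.0633 = 2.40948… → 2.409

2.409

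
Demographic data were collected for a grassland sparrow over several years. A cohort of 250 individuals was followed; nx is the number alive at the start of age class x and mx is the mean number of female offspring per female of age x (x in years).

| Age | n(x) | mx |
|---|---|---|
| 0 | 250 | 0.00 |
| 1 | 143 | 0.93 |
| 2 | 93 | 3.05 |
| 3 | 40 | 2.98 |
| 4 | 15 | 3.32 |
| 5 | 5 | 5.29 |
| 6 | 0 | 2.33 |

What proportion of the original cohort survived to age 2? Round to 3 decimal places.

0.372

l_2 = n_2/n_0 = 93/250 = 0.372 → 0.372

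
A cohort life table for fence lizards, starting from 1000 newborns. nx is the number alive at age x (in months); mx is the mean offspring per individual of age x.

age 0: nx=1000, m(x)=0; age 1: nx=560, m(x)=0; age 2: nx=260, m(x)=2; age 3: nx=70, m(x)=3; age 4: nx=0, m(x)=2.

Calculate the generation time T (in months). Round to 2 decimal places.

lx = nx/n0 = nx/1000: 1, 0.56, 0.26, 0.07, 0
lx·mx: 0, 0, 0.52, 0.21, 0 → R0 = 0.73
x·lx·mx: 0, 0, 1.04, 0.63, 0 → Σ = 1.67
T = 1.67 / 0.73 = 2.287671… → 2.29

2.29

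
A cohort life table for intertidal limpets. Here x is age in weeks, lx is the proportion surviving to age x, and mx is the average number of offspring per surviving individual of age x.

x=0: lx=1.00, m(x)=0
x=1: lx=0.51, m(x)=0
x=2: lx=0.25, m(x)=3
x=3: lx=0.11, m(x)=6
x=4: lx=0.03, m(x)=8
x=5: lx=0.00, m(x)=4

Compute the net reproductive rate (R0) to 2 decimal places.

1.65

lx·mx by age: 0, 0, 0.75, 0.66, 0.24, 0
R0 = Σ lx·mx = 1.65 → 1.65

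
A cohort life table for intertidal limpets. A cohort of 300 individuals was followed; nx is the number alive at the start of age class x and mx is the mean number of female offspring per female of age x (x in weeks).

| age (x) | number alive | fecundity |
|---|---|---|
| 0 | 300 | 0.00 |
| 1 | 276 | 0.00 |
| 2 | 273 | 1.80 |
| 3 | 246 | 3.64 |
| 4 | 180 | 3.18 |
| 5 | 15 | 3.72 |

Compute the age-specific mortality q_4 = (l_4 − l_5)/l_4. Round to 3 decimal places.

0.917

lx = nx/n0 = nx/300: 1, 0.92, 0.91, 0.82, 0.6, 0.05
q_4 = (l_4 − l_5) / l_4 = (0.6 − 0.05) / 0.6
     = 0.55 / 0.6 = 0.916667… → 0.917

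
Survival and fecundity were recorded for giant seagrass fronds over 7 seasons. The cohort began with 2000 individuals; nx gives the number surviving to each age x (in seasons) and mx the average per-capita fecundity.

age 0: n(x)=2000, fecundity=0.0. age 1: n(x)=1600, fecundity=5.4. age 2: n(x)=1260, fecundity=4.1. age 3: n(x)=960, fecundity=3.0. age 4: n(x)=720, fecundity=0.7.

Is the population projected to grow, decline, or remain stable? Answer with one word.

growing

lx = nx/n0 = nx/2000: 1, 0.8, 0.63, 0.48, 0.36
R0 = Σ lx·mx = 0 + 4.32 + 2.583 + 1.44 + 0.252 = 8.595
R0 > 1, so the population is growing.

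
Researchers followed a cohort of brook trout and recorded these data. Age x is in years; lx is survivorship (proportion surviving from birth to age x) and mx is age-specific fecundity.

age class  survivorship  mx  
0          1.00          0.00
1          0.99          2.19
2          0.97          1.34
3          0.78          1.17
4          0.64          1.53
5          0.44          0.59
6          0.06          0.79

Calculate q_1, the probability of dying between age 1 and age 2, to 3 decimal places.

q_1 = (l_1 − l_2) / l_1 = (0.99 − 0.97) / 0.99
     = 0.02 / 0.99 = 0.020202… → 0.020

0.020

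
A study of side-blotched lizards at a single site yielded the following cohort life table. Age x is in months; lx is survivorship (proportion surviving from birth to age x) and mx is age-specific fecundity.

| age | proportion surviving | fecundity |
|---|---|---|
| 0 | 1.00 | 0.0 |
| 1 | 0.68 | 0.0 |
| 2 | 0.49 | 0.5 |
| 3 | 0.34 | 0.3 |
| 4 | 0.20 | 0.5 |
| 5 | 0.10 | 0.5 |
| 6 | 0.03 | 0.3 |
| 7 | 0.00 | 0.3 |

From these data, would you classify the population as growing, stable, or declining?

R0 = Σ lx·mx = 0 + 0 + 0.245 + 0.102 + 0.1 + 0.05 + 0.009 + 0 = 0.506
R0 < 1, so the population is declining.

declining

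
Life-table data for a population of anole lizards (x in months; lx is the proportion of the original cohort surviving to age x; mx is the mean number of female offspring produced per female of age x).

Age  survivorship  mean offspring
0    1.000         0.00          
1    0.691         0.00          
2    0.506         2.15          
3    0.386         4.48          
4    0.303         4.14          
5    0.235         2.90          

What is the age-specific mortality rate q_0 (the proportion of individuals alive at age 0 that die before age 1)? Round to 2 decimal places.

0.31

q_0 = (l_0 − l_1) / l_0 = (1 − 0.691) / 1
     = 0.309 / 1 = 0.309 → 0.31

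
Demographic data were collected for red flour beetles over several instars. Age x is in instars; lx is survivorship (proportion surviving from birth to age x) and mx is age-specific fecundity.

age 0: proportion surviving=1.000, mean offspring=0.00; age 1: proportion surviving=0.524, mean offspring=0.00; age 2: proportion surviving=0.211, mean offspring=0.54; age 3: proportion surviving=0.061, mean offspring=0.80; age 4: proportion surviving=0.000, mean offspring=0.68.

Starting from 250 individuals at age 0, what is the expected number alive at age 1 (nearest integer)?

131

Expected survivors = N0 · l_1 = 250 × 0.524 = 131 → 131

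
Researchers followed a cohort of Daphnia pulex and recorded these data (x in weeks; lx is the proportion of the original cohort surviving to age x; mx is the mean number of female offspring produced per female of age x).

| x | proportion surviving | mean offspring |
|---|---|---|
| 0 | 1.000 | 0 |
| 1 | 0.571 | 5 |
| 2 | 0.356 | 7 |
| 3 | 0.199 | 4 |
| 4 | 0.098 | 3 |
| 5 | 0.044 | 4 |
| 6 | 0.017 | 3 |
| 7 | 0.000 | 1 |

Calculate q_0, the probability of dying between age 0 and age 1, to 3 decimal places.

q_0 = (l_0 − l_1) / l_0 = (1 − 0.571) / 1
     = 0.429 / 1 = 0.429 → 0.429

0.429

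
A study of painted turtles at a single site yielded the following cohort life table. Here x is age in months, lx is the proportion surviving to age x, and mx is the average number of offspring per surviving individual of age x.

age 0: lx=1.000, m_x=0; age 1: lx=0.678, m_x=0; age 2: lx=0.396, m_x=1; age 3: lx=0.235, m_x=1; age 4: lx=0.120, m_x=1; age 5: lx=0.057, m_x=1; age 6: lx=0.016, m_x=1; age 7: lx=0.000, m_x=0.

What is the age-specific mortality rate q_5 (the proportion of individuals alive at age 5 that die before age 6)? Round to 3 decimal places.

0.719

q_5 = (l_5 − l_6) / l_5 = (0.057 − 0.016) / 0.057
     = 0.041 / 0.057 = 0.719298… → 0.719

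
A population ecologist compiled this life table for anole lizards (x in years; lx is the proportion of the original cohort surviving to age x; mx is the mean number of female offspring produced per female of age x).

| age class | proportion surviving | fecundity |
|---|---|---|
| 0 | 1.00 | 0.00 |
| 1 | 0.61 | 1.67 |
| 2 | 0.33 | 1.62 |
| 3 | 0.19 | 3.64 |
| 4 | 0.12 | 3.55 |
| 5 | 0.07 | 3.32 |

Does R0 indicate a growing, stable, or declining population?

growing

R0 = Σ lx·mx = 0 + 1.0187 + 0.5346 + 0.6916 + 0.426 + 0.2324 = 2.9033
R0 > 1, so the population is growing.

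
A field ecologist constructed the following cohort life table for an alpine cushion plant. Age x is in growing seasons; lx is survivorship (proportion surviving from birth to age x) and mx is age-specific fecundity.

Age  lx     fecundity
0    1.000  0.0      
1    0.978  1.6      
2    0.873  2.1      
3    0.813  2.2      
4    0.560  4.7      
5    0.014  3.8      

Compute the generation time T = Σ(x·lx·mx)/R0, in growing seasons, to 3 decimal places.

2.717

lx·mx: 0, 1.5648, 1.8333, 1.7886, 2.632, 0.0532 → R0 = 7.8719
x·lx·mx: 0, 1.5648, 3.6666, 5.3658, 10.528, 0.266 → Σ = 21.3912
T = 21.3912 / 7.8719 = 2.717413… → 2.717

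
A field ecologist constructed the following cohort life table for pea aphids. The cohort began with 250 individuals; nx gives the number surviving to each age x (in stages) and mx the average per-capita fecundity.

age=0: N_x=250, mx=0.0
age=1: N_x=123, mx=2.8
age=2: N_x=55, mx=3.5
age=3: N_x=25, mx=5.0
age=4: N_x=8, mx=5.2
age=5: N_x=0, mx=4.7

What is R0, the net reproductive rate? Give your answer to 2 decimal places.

lx = nx/n0 = nx/250: 1, 0.492, 0.22, 0.1, 0.032, 0
lx·mx by age: 0, 1.3776, 0.77, 0.5, 0.1664, 0
R0 = Σ lx·mx = 2.814 → 2.81

2.81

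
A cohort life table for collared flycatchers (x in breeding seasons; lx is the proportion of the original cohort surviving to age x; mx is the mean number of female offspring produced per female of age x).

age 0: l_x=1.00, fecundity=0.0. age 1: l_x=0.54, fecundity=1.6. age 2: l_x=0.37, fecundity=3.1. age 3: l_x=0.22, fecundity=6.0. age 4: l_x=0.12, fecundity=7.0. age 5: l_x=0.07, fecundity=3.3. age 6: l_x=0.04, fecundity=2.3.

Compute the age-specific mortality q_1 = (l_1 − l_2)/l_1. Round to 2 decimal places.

0.31

q_1 = (l_1 − l_2) / l_1 = (0.54 − 0.37) / 0.54
     = 0.17 / 0.54 = 0.314815… → 0.31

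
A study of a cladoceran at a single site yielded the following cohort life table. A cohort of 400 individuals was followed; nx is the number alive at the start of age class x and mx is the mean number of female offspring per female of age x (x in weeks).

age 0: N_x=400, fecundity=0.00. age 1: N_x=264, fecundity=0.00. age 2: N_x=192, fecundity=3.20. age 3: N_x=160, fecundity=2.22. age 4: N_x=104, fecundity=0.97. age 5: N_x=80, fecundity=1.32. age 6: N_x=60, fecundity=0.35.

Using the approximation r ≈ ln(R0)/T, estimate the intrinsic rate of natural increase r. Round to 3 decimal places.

0.391

lx = nx/n0 = nx/400: 1, 0.66, 0.48, 0.4, 0.26, 0.2, 0.15
R0 = Σ lx·mx = 0 + 0 + 1.536 + 0.888 + 0.2522 + 0.264 + 0.0525 = 2.9927
Σ x·lx·mx = 8.3798; T = 8.3798/2.9927 = 2.80008…
r ≈ ln(R0)/T = ln(2.9927)/2.80008… = 0.39148… → 0.391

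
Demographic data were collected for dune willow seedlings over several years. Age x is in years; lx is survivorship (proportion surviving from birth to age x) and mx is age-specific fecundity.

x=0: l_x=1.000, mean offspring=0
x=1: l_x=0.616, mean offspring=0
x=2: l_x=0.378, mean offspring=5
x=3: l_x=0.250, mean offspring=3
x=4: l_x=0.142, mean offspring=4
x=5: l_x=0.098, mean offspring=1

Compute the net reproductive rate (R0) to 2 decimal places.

lx·mx by age: 0, 0, 1.89, 0.75, 0.568, 0.098
R0 = Σ lx·mx = 3.306 → 3.31

3.31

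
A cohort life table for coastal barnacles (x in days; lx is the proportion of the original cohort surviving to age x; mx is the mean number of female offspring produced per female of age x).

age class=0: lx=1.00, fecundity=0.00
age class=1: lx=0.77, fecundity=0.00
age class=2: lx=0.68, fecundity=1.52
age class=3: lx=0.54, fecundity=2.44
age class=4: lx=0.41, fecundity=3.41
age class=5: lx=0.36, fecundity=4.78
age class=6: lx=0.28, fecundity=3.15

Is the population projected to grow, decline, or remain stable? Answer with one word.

R0 = Σ lx·mx = 0 + 0 + 1.0336 + 1.3176 + 1.3981 + 1.7208 + 0.882 = 6.3521
R0 > 1, so the population is growing.

growing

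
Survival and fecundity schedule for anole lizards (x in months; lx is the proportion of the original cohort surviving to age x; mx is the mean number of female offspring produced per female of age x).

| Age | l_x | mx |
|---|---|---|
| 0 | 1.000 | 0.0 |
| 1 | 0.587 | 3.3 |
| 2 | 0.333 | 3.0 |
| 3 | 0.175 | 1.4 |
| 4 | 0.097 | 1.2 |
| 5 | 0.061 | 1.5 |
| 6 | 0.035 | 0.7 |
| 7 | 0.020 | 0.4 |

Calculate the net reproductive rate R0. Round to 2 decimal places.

3.42

lx·mx by age: 0, 1.9371, 0.999, 0.245, 0.1164, 0.0915, 0.0245, 0.008
R0 = Σ lx·mx = 3.4215 → 3.42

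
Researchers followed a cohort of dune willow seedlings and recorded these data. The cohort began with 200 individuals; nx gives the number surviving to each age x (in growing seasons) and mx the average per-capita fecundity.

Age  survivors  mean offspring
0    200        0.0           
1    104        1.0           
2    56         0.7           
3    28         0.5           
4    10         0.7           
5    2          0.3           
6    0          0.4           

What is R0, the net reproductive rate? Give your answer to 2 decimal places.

0.82

lx = nx/n0 = nx/200: 1, 0.52, 0.28, 0.14, 0.05, 0.01, 0
lx·mx by age: 0, 0.52, 0.196, 0.07, 0.035, 0.003, 0
R0 = Σ lx·mx = 0.824 → 0.82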